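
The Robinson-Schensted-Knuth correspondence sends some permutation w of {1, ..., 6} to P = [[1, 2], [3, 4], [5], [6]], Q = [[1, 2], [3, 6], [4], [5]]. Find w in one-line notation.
Reverse RSK: for i = n, n-1, ..., 1, locate i in Q, remove the corresponding corner cell from P, and reverse-bump its entry up through P; the value ejected from row 1 is w(i).

So w = 3 6 5 4 1 2.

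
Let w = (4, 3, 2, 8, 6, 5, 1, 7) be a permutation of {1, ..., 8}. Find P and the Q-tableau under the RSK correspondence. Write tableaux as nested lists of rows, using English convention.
P = [[1, 5, 7], [2, 6], [3, 8], [4]], Q = [[1, 4, 8], [2, 5], [3, 6], [7]]

Insert each entry of the permutation into P by Schensted row insertion, recording in Q the position of each new cell.

After inserting 4: P = [[4]].
After inserting 3: P = [[3], [4]].
After inserting 2: P = [[2], [3], [4]].
After inserting 8: P = [[2, 8], [3], [4]].
After inserting 6: P = [[2, 6], [3, 8], [4]].
After inserting 5: P = [[2, 5], [3, 6], [4, 8]].
After inserting 1: P = [[1, 5], [2, 6], [3, 8], [4]].
After inserting 7: P = [[1, 5, 7], [2, 6], [3, 8], [4]].

So P = [[1, 5, 7], [2, 6], [3, 8], [4]], Q = [[1, 4, 8], [2, 5], [3, 6], [7]].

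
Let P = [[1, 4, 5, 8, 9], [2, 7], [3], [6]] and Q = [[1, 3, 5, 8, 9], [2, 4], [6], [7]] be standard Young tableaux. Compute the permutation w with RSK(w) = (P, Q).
Reverse the RSK construction: for i from n down to 1, find the cell of Q containing i, remove the entry at that cell from P, and reverse-bump it up through P; the value ejected from row 1 is w(i).

Step i=9: Q has 9 at row 1, column 5; remove that cell from P, ejecting 9. So w(9) = 9. P is now [[1, 4, 5, 8], [2, 7], [3], [6]].
Step i=8: Q has 8 at row 1, column 4; remove that cell from P, ejecting 8. So w(8) = 8. P is now [[1, 4, 5], [2, 7], [3], [6]].
Step i=7: Q has 7 at row 4, column 1; remove 6 from row 4 of P and reverse-bump: 6 enters row 3 and ejects 3; 3 enters row 2 and ejects 2; 2 enters row 1 and ejects 1. So w(7) = 1. P is now [[2, 4, 5], [3, 7], [6]].
Step i=6: Q has 6 at row 3, column 1; remove 6 from row 3 of P and reverse-bump: 6 enters row 2 and ejects 3; 3 enters row 1 and ejects 2. So w(6) = 2. P is now [[3, 4, 5], [6, 7]].
Step i=5: Q has 5 at row 1, column 3; remove that cell from P, ejecting 5. So w(5) = 5. P is now [[3, 4], [6, 7]].
Step i=4: Q has 4 at row 2, column 2; remove 7 from row 2 of P and reverse-bump: 7 enters row 1 and ejects 4. So w(4) = 4. P is now [[3, 7], [6]].
Step i=3: Q has 3 at row 1, column 2; remove that cell from P, ejecting 7. So w(3) = 7. P is now [[3], [6]].
Step i=2: Q has 2 at row 2, column 1; remove 6 from row 2 of P and reverse-bump: 6 enters row 1 and ejects 3. So w(2) = 3. P is now [[6]].
Step i=1: Q has 1 at row 1, column 1; remove that cell from P, ejecting 6. So w(1) = 6. P is now [].

So w = 6 3 7 4 5 2 1 8 9.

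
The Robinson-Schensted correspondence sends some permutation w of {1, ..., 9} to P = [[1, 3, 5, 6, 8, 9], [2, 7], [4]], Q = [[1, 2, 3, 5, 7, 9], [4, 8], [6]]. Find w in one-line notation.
Reverse the RSK construction: for i from n down to 1, find the cell of Q containing i, remove the entry at that cell from P, and reverse-bump it up through P; the value ejected from row 1 is w(i).

Step i=9: Q has 9 at row 1, column 6; remove that cell from P, ejecting 9. So w(9) = 9. P is now [[1, 3, 5, 6, 8], [2, 7], [4]].
Step i=8: Q has 8 at row 2, column 2; remove 7 from row 2 of P and reverse-bump: 7 enters row 1 and ejects 6. So w(8) = 6. P is now [[1, 3, 5, 7, 8], [2], [4]].
Step i=7: Q has 7 at row 1, column 5; remove that cell from P, ejecting 8. So w(7) = 8. P is now [[1, 3, 5, 7], [2], [4]].
Step i=6: Q has 6 at row 3, column 1; remove 4 from row 3 of P and reverse-bump: 4 enters row 2 and ejects 2; 2 enters row 1 and ejects 1. So w(6) = 1. P is now [[2, 3, 5, 7], [4]].
Step i=5: Q has 5 at row 1, column 4; remove that cell from P, ejecting 7. So w(5) = 7. P is now [[2, 3, 5], [4]].
Step i=4: Q has 4 at row 2, column 1; remove 4 from row 2 of P and reverse-bump: 4 enters row 1 and ejects 3. So w(4) = 3. P is now [[2, 4, 5]].
Step i=3: Q has 3 at row 1, column 3; remove that cell from P, ejecting 5. So w(3) = 5. P is now [[2, 4]].
Step i=2: Q has 2 at row 1, column 2; remove that cell from P, ejecting 4. So w(2) = 4. P is now [[2]].
Step i=1: Q has 1 at row 1, column 1; remove that cell from P, ejecting 2. So w(1) = 2. P is now [].

So w = 2 4 5 3 7 1 8 6 9.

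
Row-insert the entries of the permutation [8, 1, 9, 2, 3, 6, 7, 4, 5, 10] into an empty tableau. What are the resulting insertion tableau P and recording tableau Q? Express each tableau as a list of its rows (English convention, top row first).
Insert each entry of the permutation into P by Schensted row insertion, recording in Q the position of each new cell.

Insert 8: appended to row 1. P = [[8]], Q = [[1]].
Insert 1: 1 bumps 8 from row 1; 8 starts row 2. P = [[1], [8]], Q = [[1], [2]].
Insert 9: appended to row 1. P = [[1, 9], [8]], Q = [[1, 3], [2]].
Insert 2: 2 bumps 9 from row 1; 9 appends to row 2. P = [[1, 2], [8, 9]], Q = [[1, 3], [2, 4]].
Insert 3: appended to row 1. P = [[1, 2, 3], [8, 9]], Q = [[1, 3, 5], [2, 4]].
Insert 6: appended to row 1. P = [[1, 2, 3, 6], [8, 9]], Q = [[1, 3, 5, 6], [2, 4]].
Insert 7: appended to row 1. P = [[1, 2, 3, 6, 7], [8, 9]], Q = [[1, 3, 5, 6, 7], [2, 4]].
Insert 4: 4 bumps 6 from row 1; 6 bumps 8 from row 2; 8 starts row 3. P = [[1, 2, 3, 4, 7], [6, 9], [8]], Q = [[1, 3, 5, 6, 7], [2, 4], [8]].
Insert 5: 5 bumps 7 from row 1; 7 bumps 9 from row 2; 9 appends to row 3. P = [[1, 2, 3, 4, 5], [6, 7], [8, 9]], Q = [[1, 3, 5, 6, 7], [2, 4], [8, 9]].
Insert 10: appended to row 1. P = [[1, 2, 3, 4, 5, 10], [6, 7], [8, 9]], Q = [[1, 3, 5, 6, 7, 10], [2, 4], [8, 9]].

So P = [[1, 2, 3, 4, 5, 10], [6, 7], [8, 9]], Q = [[1, 3, 5, 6, 7, 10], [2, 4], [8, 9]].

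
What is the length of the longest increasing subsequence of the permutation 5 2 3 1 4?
3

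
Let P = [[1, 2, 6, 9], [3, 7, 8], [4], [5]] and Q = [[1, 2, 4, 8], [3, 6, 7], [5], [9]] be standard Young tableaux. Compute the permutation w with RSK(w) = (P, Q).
5 7 4 8 1 3 6 9 2

Reverse the RSK construction: for i from n down to 1, find the cell of Q containing i, remove the entry at that cell from P, and reverse-bump it up through P; the value ejected from row 1 is w(i).

Step i=9: Q has 9 at row 4, column 1; remove 5 from row 4 of P and reverse-bump: 5 enters row 3 and ejects 4; 4 enters row 2 and ejects 3; 3 enters row 1 and ejects 2. So w(9) = 2. P is now [[1, 3, 6, 9], [4, 7, 8], [5]].
Step i=8: Q has 8 at row 1, column 4; remove that cell from P, ejecting 9. So w(8) = 9. P is now [[1, 3, 6], [4, 7, 8], [5]].
Step i=7: Q has 7 at row 2, column 3; remove 8 from row 2 of P and reverse-bump: 8 enters row 1 and ejects 6. So w(7) = 6. P is now [[1, 3, 8], [4, 7], [5]].
Step i=6: Q has 6 at row 2, column 2; remove 7 from row 2 of P and reverse-bump: 7 enters row 1 and ejects 3. So w(6) = 3. P is now [[1, 7, 8], [4], [5]].
Step i=5: Q has 5 at row 3, column 1; remove 5 from row 3 of P and reverse-bump: 5 enters row 2 and ejects 4; 4 enters row 1 and ejects 1. So w(5) = 1. P is now [[4, 7, 8], [5]].
Step i=4: Q has 4 at row 1, column 3; remove that cell from P, ejecting 8. So w(4) = 8. P is now [[4, 7], [5]].
Step i=3: Q has 3 at row 2, column 1; remove 5 from row 2 of P and reverse-bump: 5 enters row 1 and ejects 4. So w(3) = 4. P is now [[5, 7]].
Step i=2: Q has 2 at row 1, column 2; remove that cell from P, ejecting 7. So w(2) = 7. P is now [[5]].
Step i=1: Q has 1 at row 1, column 1; remove that cell from P, ejecting 5. So w(1) = 5. P is now [].

So w = 5 7 4 8 1 3 6 9 2.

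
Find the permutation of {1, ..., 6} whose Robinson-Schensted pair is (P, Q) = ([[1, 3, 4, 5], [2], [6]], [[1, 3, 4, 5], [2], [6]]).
Reverse the RSK construction: for i from n down to 1, find the cell of Q containing i, remove the entry at that cell from P, and reverse-bump it up through P; the value ejected from row 1 is w(i).

Step i=6: Q has 6 at row 3, column 1; remove 6 from row 3 of P and reverse-bump: 6 enters row 2 and ejects 2; 2 enters row 1 and ejects 1. So w(6) = 1. P is now [[2, 3, 4, 5], [6]].
Step i=5: Q has 5 at row 1, column 4; remove that cell from P, ejecting 5. So w(5) = 5. P is now [[2, 3, 4], [6]].
Step i=4: Q has 4 at row 1, column 3; remove that cell from P, ejecting 4. So w(4) = 4. P is now [[2, 3], [6]].
Step i=3: Q has 3 at row 1, column 2; remove that cell from P, ejecting 3. So w(3) = 3. P is now [[2], [6]].
Step i=2: Q has 2 at row 2, column 1; remove 6 from row 2 of P and reverse-bump: 6 enters row 1 and ejects 2. So w(2) = 2. P is now [[6]].
Step i=1: Q has 1 at row 1, column 1; remove that cell from P, ejecting 6. So w(1) = 6. P is now [].

So w = 6 2 3 4 5 1.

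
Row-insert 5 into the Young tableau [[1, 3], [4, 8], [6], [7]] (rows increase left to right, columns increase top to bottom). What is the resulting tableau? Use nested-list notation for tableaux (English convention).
5 is larger than every entry of row 1, so it is appended to row 1. The new tableau is [[1, 3, 5], [4, 8], [6], [7]].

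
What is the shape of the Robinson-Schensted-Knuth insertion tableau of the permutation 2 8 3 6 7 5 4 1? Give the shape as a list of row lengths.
[4, 1, 1, 1, 1]

Row-insert each entry into an empty tableau.

After inserting 2: P = [[2]].
After inserting 8: P = [[2, 8]].
After inserting 3: P = [[2, 3], [8]].
After inserting 6: P = [[2, 3, 6], [8]].
After inserting 7: P = [[2, 3, 6, 7], [8]].
After inserting 5: P = [[2, 3, 5, 7], [6], [8]].
After inserting 4: P = [[2, 3, 4, 7], [5], [6], [8]].
After inserting 1: P = [[1, 3, 4, 7], [2], [5], [6], [8]].

The final insertion tableau P = [[1, 3, 4, 7], [2], [5], [6], [8]] has shape [4, 1, 1, 1, 1].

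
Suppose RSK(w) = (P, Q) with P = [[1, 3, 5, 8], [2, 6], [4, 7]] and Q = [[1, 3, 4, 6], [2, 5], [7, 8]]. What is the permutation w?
4 2 3 7 6 8 1 5

Reverse the RSK construction: for i from n down to 1, find the cell of Q containing i, remove the entry at that cell from P, and reverse-bump it up through P; the value ejected from row 1 is w(i).

Step i=8: Q has 8 at row 3, column 2; remove 7 from row 3 of P and reverse-bump: 7 enters row 2 and ejects 6; 6 enters row 1 and ejects 5. So w(8) = 5. P is now [[1, 3, 6, 8], [2, 7], [4]].
Step i=7: Q has 7 at row 3, column 1; remove 4 from row 3 of P and reverse-bump: 4 enters row 2 and ejects 2; 2 enters row 1 and ejects 1. So w(7) = 1. P is now [[2, 3, 6, 8], [4, 7]].
Step i=6: Q has 6 at row 1, column 4; remove that cell from P, ejecting 8. So w(6) = 8. P is now [[2, 3, 6], [4, 7]].
Step i=5: Q has 5 at row 2, column 2; remove 7 from row 2 of P and reverse-bump: 7 enters row 1 and ejects 6. So w(5) = 6. P is now [[2, 3, 7], [4]].
Step i=4: Q has 4 at row 1, column 3; remove that cell from P, ejecting 7. So w(4) = 7. P is now [[2, 3], [4]].
Step i=3: Q has 3 at row 1, column 2; remove that cell from P, ejecting 3. So w(3) = 3. P is now [[2], [4]].
Step i=2: Q has 2 at row 2, column 1; remove 4 from row 2 of P and reverse-bump: 4 enters row 1 and ejects 2. So w(2) = 2. P is now [[4]].
Step i=1: Q has 1 at row 1, column 1; remove that cell from P, ejecting 4. So w(1) = 4. P is now [].

So w = 4 2 3 7 6 8 1 5.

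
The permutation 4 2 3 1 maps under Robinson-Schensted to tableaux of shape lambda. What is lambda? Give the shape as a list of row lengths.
[2, 1, 1]

Row-insert each entry into an empty tableau.

After inserting 4: P = [[4]].
After inserting 2: P = [[2], [4]].
After inserting 3: P = [[2, 3], [4]].
After inserting 1: P = [[1, 3], [2], [4]].

The final insertion tableau P = [[1, 3], [2], [4]] has shape [2, 1, 1].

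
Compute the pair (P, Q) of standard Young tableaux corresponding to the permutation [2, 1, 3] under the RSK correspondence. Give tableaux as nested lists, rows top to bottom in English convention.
Insert each entry of the permutation into P by Schensted row insertion, recording in Q the position of each new cell.

Insert 2: appended to row 1. P = [[2]].
Insert 1: 1 bumps 2 from row 1; 2 starts row 2. P = [[1], [2]].
Insert 3: appended to row 1. P = [[1, 3], [2]].

So P = [[1, 3], [2]], Q = [[1, 3], [2]].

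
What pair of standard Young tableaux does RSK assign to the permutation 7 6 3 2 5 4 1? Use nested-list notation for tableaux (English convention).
Insert each entry of the permutation into P by Schensted row insertion, recording in Q the position of each new cell.

After inserting 7: P = [[7]].
After inserting 6: P = [[6], [7]].
After inserting 3: P = [[3], [6], [7]].
After inserting 2: P = [[2], [3], [6], [7]].
After inserting 5: P = [[2, 5], [3], [6], [7]].
After inserting 4: P = [[2, 4], [3, 5], [6], [7]].
After inserting 1: P = [[1, 4], [2, 5], [3], [6], [7]].

So P = [[1, 4], [2, 5], [3], [6], [7]], Q = [[1, 5], [2, 6], [3], [4], [7]].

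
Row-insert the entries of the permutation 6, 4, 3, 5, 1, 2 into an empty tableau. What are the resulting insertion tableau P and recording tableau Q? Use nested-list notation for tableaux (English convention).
P = [[1, 2], [3, 5], [4], [6]], Q = [[1, 4], [2, 6], [3], [5]]

Insert each entry of the permutation into P by Schensted row insertion, recording in Q the position of each new cell.

Insert 6: appended to row 1. P = [[6]], Q = [[1]].
Insert 4: 4 bumps 6 from row 1; 6 starts row 2. P = [[4], [6]], Q = [[1], [2]].
Insert 3: 3 bumps 4 from row 1; 4 bumps 6 from row 2; 6 starts row 3. P = [[3], [4], [6]], Q = [[1], [2], [3]].
Insert 5: appended to row 1. P = [[3, 5], [4], [6]], Q = [[1, 4], [2], [3]].
Insert 1: 1 bumps 3 from row 1; 3 bumps 4 from row 2; 4 bumps 6 from row 3; 6 starts row 4. P = [[1, 5], [3], [4], [6]], Q = [[1, 4], [2], [3], [5]].
Insert 2: 2 bumps 5 from row 1; 5 appends to row 2. P = [[1, 2], [3, 5], [4], [6]], Q = [[1, 4], [2, 6], [3], [5]].

So P = [[1, 2], [3, 5], [4], [6]], Q = [[1, 4], [2, 6], [3], [5]].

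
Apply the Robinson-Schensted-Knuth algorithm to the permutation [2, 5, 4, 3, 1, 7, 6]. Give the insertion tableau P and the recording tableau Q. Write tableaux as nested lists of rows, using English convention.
P = [[1, 3, 6], [2, 7], [4], [5]], Q = [[1, 2, 6], [3, 7], [4], [5]]

Insert each entry of the permutation into P by Schensted row insertion, recording in Q the position of each new cell.

Insert 2: appended to row 1. P = [[2]], Q = [[1]].
Insert 5: appended to row 1. P = [[2, 5]], Q = [[1, 2]].
Insert 4: 4 bumps 5 from row 1; 5 starts row 2. P = [[2, 4], [5]], Q = [[1, 2], [3]].
Insert 3: 3 bumps 4 from row 1; 4 bumps 5 from row 2; 5 starts row 3. P = [[2, 3], [4], [5]], Q = [[1, 2], [3], [4]].
Insert 1: 1 bumps 2 from row 1; 2 bumps 4 from row 2; 4 bumps 5 from row 3; 5 starts row 4. P = [[1, 3], [2], [4], [5]], Q = [[1, 2], [3], [4], [5]].
Insert 7: appended to row 1. P = [[1, 3, 7], [2], [4], [5]], Q = [[1, 2, 6], [3], [4], [5]].
Insert 6: 6 bumps 7 from row 1; 7 appends to row 2. P = [[1, 3, 6], [2, 7], [4], [5]], Q = [[1, 2, 6], [3, 7], [4], [5]].

So P = [[1, 3, 6], [2, 7], [4], [5]], Q = [[1, 2, 6], [3, 7], [4], [5]].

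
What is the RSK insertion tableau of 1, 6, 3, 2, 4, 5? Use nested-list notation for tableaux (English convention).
P = [[1, 2, 4, 5], [3], [6]]

Insert 1: appended to row 1. P = [[1]].
Insert 6: appended to row 1. P = [[1, 6]].
Insert 3: 3 bumps 6 from row 1; 6 starts row 2. P = [[1, 3], [6]].
Insert 2: 2 bumps 3 from row 1; 3 bumps 6 from row 2; 6 starts row 3. P = [[1, 2], [3], [6]].
Insert 4: appended to row 1. P = [[1, 2, 4], [3], [6]].
Insert 5: appended to row 1. P = [[1, 2, 4, 5], [3], [6]].

So P = [[1, 2, 4, 5], [3], [6]].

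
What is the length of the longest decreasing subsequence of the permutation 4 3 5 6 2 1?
4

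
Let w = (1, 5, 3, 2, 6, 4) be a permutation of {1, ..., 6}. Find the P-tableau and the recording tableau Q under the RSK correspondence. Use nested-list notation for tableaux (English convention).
Insert each entry of the permutation into P by Schensted row insertion, recording in Q the position of each new cell.

Insert 1: appended to row 1. P = [[1]].
Insert 5: appended to row 1. P = [[1, 5]].
Insert 3: 3 bumps 5 from row 1; 5 starts row 2. P = [[1, 3], [5]].
Insert 2: 2 bumps 3 from row 1; 3 bumps 5 from row 2; 5 starts row 3. P = [[1, 2], [3], [5]].
Insert 6: appended to row 1. P = [[1, 2, 6], [3], [5]].
Insert 4: 4 bumps 6 from row 1; 6 appends to row 2. P = [[1, 2, 4], [3, 6], [5]].

So P = [[1, 2, 4], [3, 6], [5]], Q = [[1, 2, 5], [3, 6], [4]].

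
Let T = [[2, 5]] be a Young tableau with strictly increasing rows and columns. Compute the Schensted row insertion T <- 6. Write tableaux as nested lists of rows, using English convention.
[[2, 5, 6]]

6 is larger than every entry of row 1, so it is appended to row 1. The new tableau is [[2, 5, 6]].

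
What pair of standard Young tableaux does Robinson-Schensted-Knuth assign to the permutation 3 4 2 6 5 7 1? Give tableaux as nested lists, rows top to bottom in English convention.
P = [[1, 4, 5, 7], [2, 6], [3]], Q = [[1, 2, 4, 6], [3, 5], [7]]

Insert each entry of the permutation into P by Schensted row insertion, recording in Q the position of each new cell.

Insert 3: appended to row 1. P = [[3]].
Insert 4: appended to row 1. P = [[3, 4]].
Insert 2: 2 bumps 3 from row 1; 3 starts row 2. P = [[2, 4], [3]].
Insert 6: appended to row 1. P = [[2, 4, 6], [3]].
Insert 5: 5 bumps 6 from row 1; 6 appends to row 2. P = [[2, 4, 5], [3, 6]].
Insert 7: appended to row 1. P = [[2, 4, 5, 7], [3, 6]].
Insert 1: 1 bumps 2 from row 1; 2 bumps 3 from row 2; 3 starts row 3. P = [[1, 4, 5, 7], [2, 6], [3]].

So P = [[1, 4, 5, 7], [2, 6], [3]], Q = [[1, 2, 4, 6], [3, 5], [7]].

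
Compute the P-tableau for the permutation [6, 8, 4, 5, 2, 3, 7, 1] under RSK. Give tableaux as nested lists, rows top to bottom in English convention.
Insert 6: appended to row 1. P = [[6]].
Insert 8: appended to row 1. P = [[6, 8]].
Insert 4: 4 bumps 6 from row 1; 6 starts row 2. P = [[4, 8], [6]].
Insert 5: 5 bumps 8 from row 1; 8 appends to row 2. P = [[4, 5], [6, 8]].
Insert 2: 2 bumps 4 from row 1; 4 bumps 6 from row 2; 6 starts row 3. P = [[2, 5], [4, 8], [6]].
Insert 3: 3 bumps 5 from row 1; 5 bumps 8 from row 2; 8 appends to row 3. P = [[2, 3], [4, 5], [6, 8]].
Insert 7: appended to row 1. P = [[2, 3, 7], [4, 5], [6, 8]].
Insert 1: 1 bumps 2 from row 1; 2 bumps 4 from row 2; 4 bumps 6 from row 3; 6 starts row 4. P = [[1, 3, 7], [2, 5], [4, 8], [6]].

So P = [[1, 3, 7], [2, 5], [4, 8], [6]].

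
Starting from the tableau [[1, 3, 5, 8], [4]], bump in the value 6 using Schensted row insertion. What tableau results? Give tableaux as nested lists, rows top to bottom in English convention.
[[1, 3, 5, 6], [4, 8]]

In row 1, 6 replaces 8 (the leftmost entry greater than 6); 8 is bumped to row 2. 8 is appended to row 2. The new tableau is [[1, 3, 5, 6], [4, 8]].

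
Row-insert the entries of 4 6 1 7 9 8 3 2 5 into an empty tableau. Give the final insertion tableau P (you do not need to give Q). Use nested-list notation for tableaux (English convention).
P = [[1, 2, 5, 8], [3, 6, 7], [4], [9]]

Insert 4: appended to row 1. P = [[4]].
Insert 6: appended to row 1. P = [[4, 6]].
Insert 1: 1 bumps 4 from row 1; 4 starts row 2. P = [[1, 6], [4]].
Insert 7: appended to row 1. P = [[1, 6, 7], [4]].
Insert 9: appended to row 1. P = [[1, 6, 7, 9], [4]].
Insert 8: 8 bumps 9 from row 1; 9 appends to row 2. P = [[1, 6, 7, 8], [4, 9]].
Insert 3: 3 bumps 6 from row 1; 6 bumps 9 from row 2; 9 starts row 3. P = [[1, 3, 7, 8], [4, 6], [9]].
Insert 2: 2 bumps 3 from row 1; 3 bumps 4 from row 2; 4 bumps 9 from row 3; 9 starts row 4. P = [[1, 2, 7, 8], [3, 6], [4], [9]].
Insert 5: 5 bumps 7 from row 1; 7 appends to row 2. P = [[1, 2, 5, 8], [3, 6, 7], [4], [9]].

So P = [[1, 2, 5, 8], [3, 6, 7], [4], [9]].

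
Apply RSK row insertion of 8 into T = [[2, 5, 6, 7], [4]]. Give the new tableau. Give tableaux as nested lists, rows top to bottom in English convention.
[[2, 5, 6, 7, 8], [4]]

8 is larger than every entry of row 1, so it is appended to row 1. The new tableau is [[2, 5, 6, 7, 8], [4]].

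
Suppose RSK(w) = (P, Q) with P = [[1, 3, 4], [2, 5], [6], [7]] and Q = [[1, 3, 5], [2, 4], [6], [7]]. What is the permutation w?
2 1 7 3 6 5 4

Reverse the RSK construction: for i from n down to 1, find the cell of Q containing i, remove the entry at that cell from P, and reverse-bump it up through P; the value ejected from row 1 is w(i).

Step i=7: Q has 7 at row 4, column 1; remove 7 from row 4 of P and reverse-bump: 7 enters row 3 and ejects 6; 6 enters row 2 and ejects 5; 5 enters row 1 and ejects 4. So w(7) = 4. P is now [[1, 3, 5], [2, 6], [7]].
Step i=6: Q has 6 at row 3, column 1; remove 7 from row 3 of P and reverse-bump: 7 enters row 2 and ejects 6; 6 enters row 1 and ejects 5. So w(6) = 5. P is now [[1, 3, 6], [2, 7]].
Step i=5: Q has 5 at row 1, column 3; remove that cell from P, ejecting 6. So w(5) = 6. P is now [[1, 3], [2, 7]].
Step i=4: Q has 4 at row 2, column 2; remove 7 from row 2 of P and reverse-bump: 7 enters row 1 and ejects 3. So w(4) = 3. P is now [[1, 7], [2]].
Step i=3: Q has 3 at row 1, column 2; remove that cell from P, ejecting 7. So w(3) = 7. P is now [[1], [2]].
Step i=2: Q has 2 at row 2, column 1; remove 2 from row 2 of P and reverse-bump: 2 enters row 1 and ejects 1. So w(2) = 1. P is now [[2]].
Step i=1: Q has 1 at row 1, column 1; remove that cell from P, ejecting 2. So w(1) = 2. P is now [].

So w = 2 1 7 3 6 5 4.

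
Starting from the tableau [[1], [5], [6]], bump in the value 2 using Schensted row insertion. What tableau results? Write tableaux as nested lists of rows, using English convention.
[[1, 2], [5], [6]]

2 is larger than every entry of row 1, so it is appended to row 1. The new tableau is [[1, 2], [5], [6]].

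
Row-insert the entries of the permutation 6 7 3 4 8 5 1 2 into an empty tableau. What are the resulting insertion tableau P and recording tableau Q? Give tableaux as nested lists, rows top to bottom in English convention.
Insert each entry of the permutation into P by Schensted row insertion, recording in Q the position of each new cell.

Insert 6: appended to row 1. P = [[6]].
Insert 7: appended to row 1. P = [[6, 7]].
Insert 3: 3 bumps 6 from row 1; 6 starts row 2. P = [[3, 7], [6]].
Insert 4: 4 bumps 7 from row 1; 7 appends to row 2. P = [[3, 4], [6, 7]].
Insert 8: appended to row 1. P = [[3, 4, 8], [6, 7]].
Insert 5: 5 bumps 8 from row 1; 8 appends to row 2. P = [[3, 4, 5], [6, 7, 8]].
Insert 1: 1 bumps 3 from row 1; 3 bumps 6 from row 2; 6 starts row 3. P = [[1, 4, 5], [3, 7, 8], [6]].
Insert 2: 2 bumps 4 from row 1; 4 bumps 7 from row 2; 7 appends to row 3. P = [[1, 2, 5], [3, 4, 8], [6, 7]].

So P = [[1, 2, 5], [3, 4, 8], [6, 7]], Q = [[1, 2, 5], [3, 4, 6], [7, 8]].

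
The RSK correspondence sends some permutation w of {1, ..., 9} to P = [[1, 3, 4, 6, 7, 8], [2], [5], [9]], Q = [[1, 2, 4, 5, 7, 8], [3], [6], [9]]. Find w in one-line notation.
Reverse RSK: for i = n, n-1, ..., 1, locate i in Q, remove the corresponding corner cell from P, and reverse-bump its entry up through P; the value ejected from row 1 is w(i).

So w = 2 9 3 5 6 4 7 8 1.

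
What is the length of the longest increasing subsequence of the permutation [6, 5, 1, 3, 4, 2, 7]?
4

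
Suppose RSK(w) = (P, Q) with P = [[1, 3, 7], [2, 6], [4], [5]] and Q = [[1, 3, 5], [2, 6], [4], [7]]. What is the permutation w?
5 4 6 2 7 3 1

Reverse the RSK construction: for i from n down to 1, find the cell of Q containing i, remove the entry at that cell from P, and reverse-bump it up through P; the value ejected from row 1 is w(i).

Step i=7: Q has 7 at row 4, column 1; remove 5 from row 4 of P and reverse-bump: 5 enters row 3 and ejects 4; 4 enters row 2 and ejects 2; 2 enters row 1 and ejects 1. So w(7) = 1. P is now [[2, 3, 7], [4, 6], [5]].
Step i=6: Q has 6 at row 2, column 2; remove 6 from row 2 of P and reverse-bump: 6 enters row 1 and ejects 3. So w(6) = 3. P is now [[2, 6, 7], [4], [5]].
Step i=5: Q has 5 at row 1, column 3; remove that cell from P, ejecting 7. So w(5) = 7. P is now [[2, 6], [4], [5]].
Step i=4: Q has 4 at row 3, column 1; remove 5 from row 3 of P and reverse-bump: 5 enters row 2 and ejects 4; 4 enters row 1 and ejects 2. So w(4) = 2. P is now [[4, 6], [5]].
Step i=3: Q has 3 at row 1, column 2; remove that cell from P, ejecting 6. So w(3) = 6. P is now [[4], [5]].
Step i=2: Q has 2 at row 2, column 1; remove 5 from row 2 of P and reverse-bump: 5 enters row 1 and ejects 4. So w(2) = 4. P is now [[5]].
Step i=1: Q has 1 at row 1, column 1; remove that cell from P, ejecting 5. So w(1) = 5. P is now [].

So w = 5 4 6 2 7 3 1.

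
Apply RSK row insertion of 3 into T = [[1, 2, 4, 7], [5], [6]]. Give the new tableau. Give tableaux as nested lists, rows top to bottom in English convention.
In row 1, 3 replaces 4 (the leftmost entry greater than 3); 4 is bumped to row 2. In row 2, 4 replaces 5 (the leftmost entry greater than 4); 5 is bumped to row 3. In row 3, 5 replaces 6 (the leftmost entry greater than 5); 6 is bumped to row 4. 6 starts a new row 4. The new tableau is [[1, 2, 3, 7], [4], [5], [6]].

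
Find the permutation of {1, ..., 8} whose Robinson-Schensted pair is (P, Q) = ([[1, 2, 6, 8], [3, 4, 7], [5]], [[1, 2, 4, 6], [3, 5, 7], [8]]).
Reverse the RSK construction: for i from n down to 1, find the cell of Q containing i, remove the entry at that cell from P, and reverse-bump it up through P; the value ejected from row 1 is w(i).

Step i=8: Q has 8 at row 3, column 1; remove 5 from row 3 of P and reverse-bump: 5 enters row 2 and ejects 4; 4 enters row 1 and ejects 2. So w(8) = 2. P is now [[1, 4, 6, 8], [3, 5, 7]].
Step i=7: Q has 7 at row 2, column 3; remove 7 from row 2 of P and reverse-bump: 7 enters row 1 and ejects 6. So w(7) = 6. P is now [[1, 4, 7, 8], [3, 5]].
Step i=6: Q has 6 at row 1, column 4; remove that cell from P, ejecting 8. So w(6) = 8. P is now [[1, 4, 7], [3, 5]].
Step i=5: Q has 5 at row 2, column 2; remove 5 from row 2 of P and reverse-bump: 5 enters row 1 and ejects 4. So w(5) = 4. P is now [[1, 5, 7], [3]].
Step i=4: Q has 4 at row 1, column 3; remove that cell from P, ejecting 7. So w(4) = 7. P is now [[1, 5], [3]].
Step i=3: Q has 3 at row 2, column 1; remove 3 from row 2 of P and reverse-bump: 3 enters row 1 and ejects 1. So w(3) = 1. P is now [[3, 5]].
Step i=2: Q has 2 at row 1, column 2; remove that cell from P, ejecting 5. So w(2) = 5. P is now [[3]].
Step i=1: Q has 1 at row 1, column 1; remove that cell from P, ejecting 3. So w(1) = 3. P is now [].

So w = 3 5 1 7 4 8 6 2.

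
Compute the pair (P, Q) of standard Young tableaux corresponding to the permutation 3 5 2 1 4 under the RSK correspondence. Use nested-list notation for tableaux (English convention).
Insert each entry of the permutation into P by Schensted row insertion, recording in Q the position of each new cell.

Insert 3: appended to row 1. P = [[3]], Q = [[1]].
Insert 5: appended to row 1. P = [[3, 5]], Q = [[1, 2]].
Insert 2: 2 bumps 3 from row 1; 3 starts row 2. P = [[2, 5], [3]], Q = [[1, 2], [3]].
Insert 1: 1 bumps 2 from row 1; 2 bumps 3 from row 2; 3 starts row 3. P = [[1, 5], [2], [3]], Q = [[1, 2], [3], [4]].
Insert 4: 4 bumps 5 from row 1; 5 appends to row 2. P = [[1, 4], [2, 5], [3]], Q = [[1, 2], [3, 5], [4]].

So P = [[1, 4], [2, 5], [3]], Q = [[1, 2], [3, 5], [4]].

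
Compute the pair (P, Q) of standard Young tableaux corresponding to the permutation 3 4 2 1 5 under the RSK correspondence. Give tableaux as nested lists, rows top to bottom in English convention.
P = [[1, 4, 5], [2], [3]], Q = [[1, 2, 5], [3], [4]]

Insert each entry of the permutation into P by Schensted row insertion, recording in Q the position of each new cell.

After inserting 3: P = [[3]].
After inserting 4: P = [[3, 4]].
After inserting 2: P = [[2, 4], [3]].
After inserting 1: P = [[1, 4], [2], [3]].
After inserting 5: P = [[1, 4, 5], [2], [3]].

So P = [[1, 4, 5], [2], [3]], Q = [[1, 2, 5], [3], [4]].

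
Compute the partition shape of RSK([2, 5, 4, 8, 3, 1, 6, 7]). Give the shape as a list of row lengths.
[4, 2, 1, 1]

Row-insert each entry into an empty tableau.

After inserting 2: P = [[2]].
After inserting 5: P = [[2, 5]].
After inserting 4: P = [[2, 4], [5]].
After inserting 8: P = [[2, 4, 8], [5]].
After inserting 3: P = [[2, 3, 8], [4], [5]].
After inserting 1: P = [[1, 3, 8], [2], [4], [5]].
After inserting 6: P = [[1, 3, 6], [2, 8], [4], [5]].
After inserting 7: P = [[1, 3, 6, 7], [2, 8], [4], [5]].

The final insertion tableau P = [[1, 3, 6, 7], [2, 8], [4], [5]] has shape [4, 2, 1, 1].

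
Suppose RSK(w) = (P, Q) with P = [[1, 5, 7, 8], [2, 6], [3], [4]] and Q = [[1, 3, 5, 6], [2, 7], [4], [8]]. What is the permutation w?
Reverse RSK: for i = n, n-1, ..., 1, locate i in Q, remove the corresponding corner cell from P, and reverse-bump its entry up through P; the value ejected from row 1 is w(i).

So w = 4 3 6 2 7 8 5 1.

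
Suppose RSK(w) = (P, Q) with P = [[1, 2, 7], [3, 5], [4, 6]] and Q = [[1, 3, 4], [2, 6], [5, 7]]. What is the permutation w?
4 3 6 7 1 5 2

Reverse the RSK construction: for i from n down to 1, find the cell of Q containing i, remove the entry at that cell from P, and reverse-bump it up through P; the value ejected from row 1 is w(i).

Step i=7: Q has 7 at row 3, column 2; remove 6 from row 3 of P and reverse-bump: 6 enters row 2 and ejects 5; 5 enters row 1 and ejects 2. So w(7) = 2. P is now [[1, 5, 7], [3, 6], [4]].
Step i=6: Q has 6 at row 2, column 2; remove 6 from row 2 of P and reverse-bump: 6 enters row 1 and ejects 5. So w(6) = 5. P is now [[1, 6, 7], [3], [4]].
Step i=5: Q has 5 at row 3, column 1; remove 4 from row 3 of P and reverse-bump: 4 enters row 2 and ejects 3; 3 enters row 1 and ejects 1. So w(5) = 1. P is now [[3, 6, 7], [4]].
Step i=4: Q has 4 at row 1, column 3; remove that cell from P, ejecting 7. So w(4) = 7. P is now [[3, 6], [4]].
Step i=3: Q has 3 at row 1, column 2; remove that cell from P, ejecting 6. So w(3) = 6. P is now [[3], [4]].
Step i=2: Q has 2 at row 2, column 1; remove 4 from row 2 of P and reverse-bump: 4 enters row 1 and ejects 3. So w(2) = 3. P is now [[4]].
Step i=1: Q has 1 at row 1, column 1; remove that cell from P, ejecting 4. So w(1) = 4. P is now [].

So w = 4 3 6 7 1 5 2.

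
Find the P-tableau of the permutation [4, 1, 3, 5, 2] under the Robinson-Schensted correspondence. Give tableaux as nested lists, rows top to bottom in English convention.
Insert 4: appended to row 1. P = [[4]].
Insert 1: 1 bumps 4 from row 1; 4 starts row 2. P = [[1], [4]].
Insert 3: appended to row 1. P = [[1, 3], [4]].
Insert 5: appended to row 1. P = [[1, 3, 5], [4]].
Insert 2: 2 bumps 3 from row 1; 3 bumps 4 from row 2; 4 starts row 3. P = [[1, 2, 5], [3], [4]].

So P = [[1, 2, 5], [3], [4]].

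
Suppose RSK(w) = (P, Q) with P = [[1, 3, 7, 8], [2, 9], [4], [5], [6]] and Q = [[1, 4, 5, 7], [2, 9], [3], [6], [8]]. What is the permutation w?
6 5 2 4 7 3 9 1 8

Reverse RSK: for i = n, n-1, ..., 1, locate i in Q, remove the corresponding corner cell from P, and reverse-bump its entry up through P; the value ejected from row 1 is w(i).

So w = 6 5 2 4 7 3 9 1 8.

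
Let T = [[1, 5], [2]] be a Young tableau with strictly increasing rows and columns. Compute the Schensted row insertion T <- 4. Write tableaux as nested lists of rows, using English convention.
In row 1, 4 replaces 5 (the leftmost entry greater than 4); 5 is bumped to row 2. 5 is appended to row 2. The new tableau is [[1, 4], [2, 5]].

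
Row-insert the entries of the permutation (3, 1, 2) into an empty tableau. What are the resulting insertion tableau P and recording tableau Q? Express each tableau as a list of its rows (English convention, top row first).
Insert each entry of the permutation into P by Schensted row insertion, recording in Q the position of each new cell.

After inserting 3: P = [[3]].
After inserting 1: P = [[1], [3]].
After inserting 2: P = [[1, 2], [3]].

So P = [[1, 2], [3]], Q = [[1, 3], [2]].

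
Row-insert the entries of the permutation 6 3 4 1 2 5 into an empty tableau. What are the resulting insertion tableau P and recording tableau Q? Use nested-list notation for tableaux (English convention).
P = [[1, 2, 5], [3, 4], [6]], Q = [[1, 3, 6], [2, 5], [4]]

Insert each entry of the permutation into P by Schensted row insertion, recording in Q the position of each new cell.

Insert 6: appended to row 1. P = [[6]].
Insert 3: 3 bumps 6 from row 1; 6 starts row 2. P = [[3], [6]].
Insert 4: appended to row 1. P = [[3, 4], [6]].
Insert 1: 1 bumps 3 from row 1; 3 bumps 6 from row 2; 6 starts row 3. P = [[1, 4], [3], [6]].
Insert 2: 2 bumps 4 from row 1; 4 appends to row 2. P = [[1, 2], [3, 4], [6]].
Insert 5: appended to row 1. P = [[1, 2, 5], [3, 4], [6]].

So P = [[1, 2, 5], [3, 4], [6]], Q = [[1, 3, 6], [2, 5], [4]].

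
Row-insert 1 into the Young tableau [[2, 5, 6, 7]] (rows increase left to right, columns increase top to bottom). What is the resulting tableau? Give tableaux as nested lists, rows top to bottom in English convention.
[[1, 5, 6, 7], [2]]

In row 1, 1 replaces 2 (the leftmost entry greater than 1); 2 is bumped to row 2. 2 starts a new row 2. The new tableau is [[1, 5, 6, 7], [2]].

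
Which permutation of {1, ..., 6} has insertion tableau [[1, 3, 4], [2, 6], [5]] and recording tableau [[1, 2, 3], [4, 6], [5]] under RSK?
2 5 6 3 1 4

Reverse the RSK construction: for i from n down to 1, find the cell of Q containing i, remove the entry at that cell from P, and reverse-bump it up through P; the value ejected from row 1 is w(i).

Step i=6: Q has 6 at row 2, column 2; remove 6 from row 2 of P and reverse-bump: 6 enters row 1 and ejects 4. So w(6) = 4. P is now [[1, 3, 6], [2], [5]].
Step i=5: Q has 5 at row 3, column 1; remove 5 from row 3 of P and reverse-bump: 5 enters row 2 and ejects 2; 2 enters row 1 and ejects 1. So w(5) = 1. P is now [[2, 3, 6], [5]].
Step i=4: Q has 4 at row 2, column 1; remove 5 from row 2 of P and reverse-bump: 5 enters row 1 and ejects 3. So w(4) = 3. P is now [[2, 5, 6]].
Step i=3: Q has 3 at row 1, column 3; remove that cell from P, ejecting 6. So w(3) = 6. P is now [[2, 5]].
Step i=2: Q has 2 at row 1, column 2; remove that cell from P, ejecting 5. So w(2) = 5. P is now [[2]].
Step i=1: Q has 1 at row 1, column 1; remove that cell from P, ejecting 2. So w(1) = 2. P is now [].

So w = 2 5 6 3 1 4.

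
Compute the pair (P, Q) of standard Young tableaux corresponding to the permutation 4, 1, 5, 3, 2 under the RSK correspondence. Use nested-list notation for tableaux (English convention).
Insert each entry of the permutation into P by Schensted row insertion, recording in Q the position of each new cell.

Insert 4: appended to row 1. P = [[4]], Q = [[1]].
Insert 1: 1 bumps 4 from row 1; 4 starts row 2. P = [[1], [4]], Q = [[1], [2]].
Insert 5: appended to row 1. P = [[1, 5], [4]], Q = [[1, 3], [2]].
Insert 3: 3 bumps 5 from row 1; 5 appends to row 2. P = [[1, 3], [4, 5]], Q = [[1, 3], [2, 4]].
Insert 2: 2 bumps 3 from row 1; 3 bumps 4 from row 2; 4 starts row 3. P = [[1, 2], [3, 5], [4]], Q = [[1, 3], [2, 4], [5]].

So P = [[1, 2], [3, 5], [4]], Q = [[1, 3], [2, 4], [5]].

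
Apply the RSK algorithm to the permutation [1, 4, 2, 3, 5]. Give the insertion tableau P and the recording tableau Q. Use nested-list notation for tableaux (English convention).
Insert each entry of the permutation into P by Schensted row insertion, recording in Q the position of each new cell.

Insert 1: appended to row 1. P = [[1]], Q = [[1]].
Insert 4: appended to row 1. P = [[1, 4]], Q = [[1, 2]].
Insert 2: 2 bumps 4 from row 1; 4 starts row 2. P = [[1, 2], [4]], Q = [[1, 2], [3]].
Insert 3: appended to row 1. P = [[1, 2, 3], [4]], Q = [[1, 2, 4], [3]].
Insert 5: appended to row 1. P = [[1, 2, 3, 5], [4]], Q = [[1, 2, 4, 5], [3]].

So P = [[1, 2, 3, 5], [4]], Q = [[1, 2, 4, 5], [3]].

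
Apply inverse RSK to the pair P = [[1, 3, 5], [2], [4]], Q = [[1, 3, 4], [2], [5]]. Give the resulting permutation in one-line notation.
4 2 3 5 1

Reverse the RSK construction: for i from n down to 1, find the cell of Q containing i, remove the entry at that cell from P, and reverse-bump it up through P; the value ejected from row 1 is w(i).

Step i=5: Q has 5 at row 3, column 1; remove 4 from row 3 of P and reverse-bump: 4 enters row 2 and ejects 2; 2 enters row 1 and ejects 1. So w(5) = 1. P is now [[2, 3, 5], [4]].
Step i=4: Q has 4 at row 1, column 3; remove that cell from P, ejecting 5. So w(4) = 5. P is now [[2, 3], [4]].
Step i=3: Q has 3 at row 1, column 2; remove that cell from P, ejecting 3. So w(3) = 3. P is now [[2], [4]].
Step i=2: Q has 2 at row 2, column 1; remove 4 from row 2 of P and reverse-bump: 4 enters row 1 and ejects 2. So w(2) = 2. P is now [[4]].
Step i=1: Q has 1 at row 1, column 1; remove that cell from P, ejecting 4. So w(1) = 4. P is now [].

So w = 4 2 3 5 1.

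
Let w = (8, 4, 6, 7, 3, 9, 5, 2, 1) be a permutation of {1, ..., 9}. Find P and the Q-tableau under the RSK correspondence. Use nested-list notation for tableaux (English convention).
Insert each entry of the permutation into P by Schensted row insertion, recording in Q the position of each new cell.

Insert 8: appended to row 1. P = [[8]], Q = [[1]].
Insert 4: 4 bumps 8 from row 1; 8 starts row 2. P = [[4], [8]], Q = [[1], [2]].
Insert 6: appended to row 1. P = [[4, 6], [8]], Q = [[1, 3], [2]].
Insert 7: appended to row 1. P = [[4, 6, 7], [8]], Q = [[1, 3, 4], [2]].
Insert 3: 3 bumps 4 from row 1; 4 bumps 8 from row 2; 8 starts row 3. P = [[3, 6, 7], [4], [8]], Q = [[1, 3, 4], [2], [5]].
Insert 9: appended to row 1. P = [[3, 6, 7, 9], [4], [8]], Q = [[1, 3, 4, 6], [2], [5]].
Insert 5: 5 bumps 6 from row 1; 6 appends to row 2. P = [[3, 5, 7, 9], [4, 6], [8]], Q = [[1, 3, 4, 6], [2, 7], [5]].
Insert 2: 2 bumps 3 from row 1; 3 bumps 4 from row 2; 4 bumps 8 from row 3; 8 starts row 4. P = [[2, 5, 7, 9], [3, 6], [4], [8]], Q = [[1, 3, 4, 6], [2, 7], [5], [8]].
Insert 1: 1 bumps 2 from row 1; 2 bumps 3 from row 2; 3 bumps 4 from row 3; 4 bumps 8 from row 4; 8 starts row 5. P = [[1, 5, 7, 9], [2, 6], [3], [4], [8]], Q = [[1, 3, 4, 6], [2, 7], [5], [8], [9]].

So P = [[1, 5, 7, 9], [2, 6], [3], [4], [8]], Q = [[1, 3, 4, 6], [2, 7], [5], [8], [9]].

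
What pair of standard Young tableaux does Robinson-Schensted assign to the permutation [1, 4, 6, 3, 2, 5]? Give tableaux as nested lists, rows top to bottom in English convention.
Insert each entry of the permutation into P by Schensted row insertion, recording in Q the position of each new cell.

Insert 1: appended to row 1. P = [[1]].
Insert 4: appended to row 1. P = [[1, 4]].
Insert 6: appended to row 1. P = [[1, 4, 6]].
Insert 3: 3 bumps 4 from row 1; 4 starts row 2. P = [[1, 3, 6], [4]].
Insert 2: 2 bumps 3 from row 1; 3 bumps 4 from row 2; 4 starts row 3. P = [[1, 2, 6], [3], [4]].
Insert 5: 5 bumps 6 from row 1; 6 appends to row 2. P = [[1, 2, 5], [3, 6], [4]].

So P = [[1, 2, 5], [3, 6], [4]], Q = [[1, 2, 3], [4, 6], [5]].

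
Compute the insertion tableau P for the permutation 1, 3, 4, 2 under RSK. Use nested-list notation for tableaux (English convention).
P = [[1, 2, 4], [3]]

Insert 1: appended to row 1. P = [[1]].
Insert 3: appended to row 1. P = [[1, 3]].
Insert 4: appended to row 1. P = [[1, 3, 4]].
Insert 2: 2 bumps 3 from row 1; 3 starts row 2. P = [[1, 2, 4], [3]].

So P = [[1, 2, 4], [3]].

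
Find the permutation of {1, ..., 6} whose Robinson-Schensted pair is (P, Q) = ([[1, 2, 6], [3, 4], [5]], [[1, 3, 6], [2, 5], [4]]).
Reverse RSK: for i = n, n-1, ..., 1, locate i in Q, remove the corresponding corner cell from P, and reverse-bump its entry up through P; the value ejected from row 1 is w(i).

So w = 5 3 4 1 2 6.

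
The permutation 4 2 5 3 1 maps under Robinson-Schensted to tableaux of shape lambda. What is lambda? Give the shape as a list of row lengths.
[2, 2, 1]

Row-insert each entry into an empty tableau.

After inserting 4: P = [[4]].
After inserting 2: P = [[2], [4]].
After inserting 5: P = [[2, 5], [4]].
After inserting 3: P = [[2, 3], [4, 5]].
After inserting 1: P = [[1, 3], [2, 5], [4]].

The final insertion tableau P = [[1, 3], [2, 5], [4]] has shape [2, 2, 1].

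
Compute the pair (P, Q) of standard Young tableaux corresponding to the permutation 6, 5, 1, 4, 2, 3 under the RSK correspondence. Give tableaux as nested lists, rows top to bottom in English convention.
Insert each entry of the permutation into P by Schensted row insertion, recording in Q the position of each new cell.

Insert 6: appended to row 1. P = [[6]], Q = [[1]].
Insert 5: 5 bumps 6 from row 1; 6 starts row 2. P = [[5], [6]], Q = [[1], [2]].
Insert 1: 1 bumps 5 from row 1; 5 bumps 6 from row 2; 6 starts row 3. P = [[1], [5], [6]], Q = [[1], [2], [3]].
Insert 4: appended to row 1. P = [[1, 4], [5], [6]], Q = [[1, 4], [2], [3]].
Insert 2: 2 bumps 4 from row 1; 4 bumps 5 from row 2; 5 bumps 6 from row 3; 6 starts row 4. P = [[1, 2], [4], [5], [6]], Q = [[1, 4], [2], [3], [5]].
Insert 3: appended to row 1. P = [[1, 2, 3], [4], [5], [6]], Q = [[1, 4, 6], [2], [3], [5]].

So P = [[1, 2, 3], [4], [5], [6]], Q = [[1, 4, 6], [2], [3], [5]].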